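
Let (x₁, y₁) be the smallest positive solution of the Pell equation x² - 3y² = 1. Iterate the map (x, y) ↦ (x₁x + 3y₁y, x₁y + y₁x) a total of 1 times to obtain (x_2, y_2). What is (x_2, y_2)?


Step 1: Find the fundamental solution (x₁, y₁) of x² - 3y² = 1.
  Expand √3 as a continued fraction. a₀ = ⌊√3⌋ = 1; iterate m_{k+1} = d_k·a_k − m_k, d_{k+1} = (3 − m_{k+1}²)/d_k, a_{k+1} = ⌊(a₀ + m_{k+1})/d_{k+1}⌋ (starting m₀ = 0, d₀ = 1), with convergents p_k = a_k·p_{k-1} + p_{k-2}, q_k = a_k·q_{k-1} + q_{k-2} (p₋₁ = 1, q₋₁ = 0):
  k = 0: a₀ = 1; p₀/q₀ = 1/1; p₀² − 3·q₀² = 1 − 3 = -2.
  k = 1: m = 1, d = 2, a = ⌊(1 + 1)/2⌋ = 1; p/q = (1·1 + 1)/(1·1 + 0) = 2/1; p² − 3·q² = 4 − 3 = 1.
  The first convergent with p² − 3·q² = 1 gives the fundamental solution (x₁, y₁) = (2, 1).
Step 2: Apply the recurrence (x_{n+1}, y_{n+1}) = (x₁x_n + 3y₁y_n, x₁y_n + y₁x_n) repeatedly.
  From (x_1, y_1) = (2, 1): x_2 = 2·2 + 3·1·1 = 7; y_2 = 2·1 + 1·2 = 4.
Step 3: Verify x_2² - 3·y_2² = 49 - 48 = 1 (should be 1). ✓

(x_1, y_1) = (2, 1); (x_2, y_2) = (7, 4).


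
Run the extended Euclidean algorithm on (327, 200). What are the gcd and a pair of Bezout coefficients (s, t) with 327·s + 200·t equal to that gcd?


Euclidean algorithm on (327, 200) — divide until remainder is 0:
  327 = 1 · 200 + 127
  200 = 1 · 127 + 73
  127 = 1 · 73 + 54
  73 = 1 · 54 + 19
  54 = 2 · 19 + 16
  19 = 1 · 16 + 3
  16 = 5 · 3 + 1
  3 = 3 · 1 + 0
gcd(327, 200) = 1.
Track Bezout coefficients alongside the remainders: start with r₀ = 327 = a·1 + b·0 (s = 1, t = 0) and r₁ = 200 = a·0 + b·1 (s = 0, t = 1); each new remainder r_{k+1} = r_{k-1} − q_k·r_k inherits s_{k+1} = s_{k-1} − q_k·s_k, t_{k+1} = t_{k-1} − q_k·t_k, so r_k = a·s_k + b·t_k at every step:
  q = 1: r = 127, s = 1 − 1·0 = 1, t = 0 − 1·1 = -1  (check: 327·1 + 200·(-1) = 127)
  q = 1: r = 73, s = 0 − 1·1 = -1, t = 1 − 1·(-1) = 2  (check: 327·(-1) + 200·2 = 73)
  q = 1: r = 54, s = 1 − 1·(-1) = 2, t = -1 − 1·2 = -3  (check: 327·2 + 200·(-3) = 54)
  q = 1: r = 19, s = -1 − 1·2 = -3, t = 2 − 1·(-3) = 5  (check: 327·(-3) + 200·5 = 19)
  q = 2: r = 16, s = 2 − 2·(-3) = 8, t = -3 − 2·5 = -13  (check: 327·8 + 200·(-13) = 16)
  q = 1: r = 3, s = -3 − 1·8 = -11, t = 5 − 1·(-13) = 18  (check: 327·(-11) + 200·18 = 3)
  q = 5: r = 1, s = 8 − 5·(-11) = 63, t = -13 − 5·18 = -103  (check: 327·63 + 200·(-103) = 1)
The row with r = 1 (the gcd) gives the Bezout coefficients s = 63, t = -103.
Result: 327 · (63) + 200 · (-103) = 1.

gcd(327, 200) = 1; s = 63, t = -103 (check: 327·63 + 200·(-103) = 1).


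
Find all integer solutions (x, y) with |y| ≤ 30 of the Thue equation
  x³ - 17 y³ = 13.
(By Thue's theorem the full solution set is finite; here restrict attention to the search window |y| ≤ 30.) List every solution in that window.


The equation is x³ - 17y³ = 13. For fixed y, x³ = 17·y³ + 13, so a solution requires the RHS to be a perfect cube.
Strategy: iterate y from -30 to 30, compute RHS = 17·y³ + 13, and check whether it is a (positive or negative) perfect cube.
Check small values of y:
  y = 0: RHS = 13 is not a perfect cube.
  y = 1: RHS = 30 is not a perfect cube.
  y = -1: RHS = -4 is not a perfect cube.
  y = 2: RHS = 149 is not a perfect cube.
  y = -2: RHS = -123 is not a perfect cube.
  y = 3: RHS = 472 is not a perfect cube.
  y = -3: RHS = -446 is not a perfect cube.
Continuing the search up to |y| = 30 finds no solutions either.
No (x, y) in the scanned range satisfies the equation.

No integer solutions with |y| ≤ 30.


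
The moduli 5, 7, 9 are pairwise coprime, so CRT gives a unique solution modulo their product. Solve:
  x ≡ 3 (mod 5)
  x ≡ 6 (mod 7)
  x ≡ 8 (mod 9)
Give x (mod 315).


Moduli 5, 7, 9 are pairwise coprime; by CRT there is a unique solution modulo M = 5 · 7 · 9 = 315.
Solve pairwise, accumulating the modulus:
  Start with x ≡ 3 (mod 5).
  Combine with x ≡ 6 (mod 7): since gcd(5, 7) = 1, we get a unique residue mod 35.
    Write x = 3 + 5·t and substitute into x ≡ 6 (mod 7): 5·t ≡ 6 − 3 = 3 (mod 7).
    The inverse of 5 mod 7 is 3 (since 5·3 = 15 = 2·7 + 1), so t ≡ 3·3 = 9 ≡ 2 (mod 7).
    Then x = 3 + 5·2 = 13, valid modulo lcm(5, 7) = 35: x ≡ 13 (mod 35).
  Combine with x ≡ 8 (mod 9): since gcd(35, 9) = 1, we get a unique residue mod 315.
    Write x = 13 + 35·t and substitute into x ≡ 8 (mod 9): 35·t ≡ 8 − 13 = -5 (mod 9).
    Reduce coefficients mod 9: 8·t ≡ 4 (mod 9).
    The inverse of 8 mod 9 is 8 (since 8·8 = 64 = 7·9 + 1), so t ≡ 8·4 = 32 ≡ 5 (mod 9).
    Then x = 13 + 35·5 = 188, valid modulo lcm(35, 9) = 315: x ≡ 188 (mod 315).
Verify: 188 mod 5 = 3 ✓, 188 mod 7 = 6 ✓, 188 mod 9 = 8 ✓.

x ≡ 188 (mod 315).


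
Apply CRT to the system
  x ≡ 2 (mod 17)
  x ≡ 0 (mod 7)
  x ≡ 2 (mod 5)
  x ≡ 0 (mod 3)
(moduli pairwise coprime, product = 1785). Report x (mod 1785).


Product of moduli M = 17 · 7 · 5 · 3 = 1785.
Merge one congruence at a time:
  Start: x ≡ 2 (mod 17).
  Combine with x ≡ 0 (mod 7); new modulus lcm = 119.
    Write x = 2 + 17·t and substitute into x ≡ 0 (mod 7): 17·t ≡ 0 − 2 = -2 (mod 7).
    Reduce coefficients mod 7: 3·t ≡ 5 (mod 7).
    The inverse of 3 mod 7 is 5 (since 3·5 = 15 = 2·7 + 1), so t ≡ 5·5 = 25 ≡ 4 (mod 7).
    Then x = 2 + 17·4 = 70, valid modulo lcm(17, 7) = 119: x ≡ 70 (mod 119).
  Combine with x ≡ 2 (mod 5); new modulus lcm = 595.
    Write x = 70 + 119·t and substitute into x ≡ 2 (mod 5): 119·t ≡ 2 − 70 = -68 (mod 5).
    Reduce coefficients mod 5: 4·t ≡ 2 (mod 5).
    The inverse of 4 mod 5 is 4 (since 4·4 = 16 = 3·5 + 1), so t ≡ 4·2 = 8 ≡ 3 (mod 5).
    Then x = 70 + 119·3 = 427, valid modulo lcm(119, 5) = 595: x ≡ 427 (mod 595).
  Combine with x ≡ 0 (mod 3); new modulus lcm = 1785.
    Write x = 427 + 595·t and substitute into x ≡ 0 (mod 3): 595·t ≡ 0 − 427 = -427 (mod 3).
    Reduce coefficients mod 3: 1·t ≡ 2 (mod 3).
    So t ≡ 2 (mod 3).
    Then x = 427 + 595·2 = 1617, valid modulo lcm(595, 3) = 1785: x ≡ 1617 (mod 1785).
Verify against each original: 1617 mod 17 = 2, 1617 mod 7 = 0, 1617 mod 5 = 2, 1617 mod 3 = 0.

x ≡ 1617 (mod 1785).


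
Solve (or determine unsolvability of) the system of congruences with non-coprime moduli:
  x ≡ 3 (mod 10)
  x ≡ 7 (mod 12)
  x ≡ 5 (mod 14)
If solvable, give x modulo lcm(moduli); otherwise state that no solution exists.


Moduli 10, 12, 14 are not pairwise coprime, so CRT works modulo lcm(m_i) when all pairwise compatibility conditions hold.
Pairwise compatibility: gcd(m_i, m_j) must divide a_i - a_j for every pair.
Merge one congruence at a time:
  Start: x ≡ 3 (mod 10).
  Combine with x ≡ 7 (mod 12): gcd(10, 12) = 2; 7 - 3 = 4, which IS divisible by 2, so compatible.
    Write x = 3 + 10·t and substitute into x ≡ 7 (mod 12): 10·t ≡ 7 − 3 = 4 (mod 12).
    Divide the congruence (and modulus) by g = 2: 5·t ≡ 2 (mod 6).
    The inverse of 5 mod 6 is 5 (since 5·5 = 25 = 4·6 + 1), so t ≡ 5·2 = 10 ≡ 4 (mod 6).
    Then x = 3 + 10·4 = 43, valid modulo lcm(10, 12) = 60: x ≡ 43 (mod 60).
  Combine with x ≡ 5 (mod 14): gcd(60, 14) = 2; 5 - 43 = -38, which IS divisible by 2, so compatible.
    Write x = 43 + 60·t and substitute into x ≡ 5 (mod 14): 60·t ≡ 5 − 43 = -38 (mod 14).
    Divide the congruence (and modulus) by g = 2: 30·t ≡ -19 (mod 7).
    Reduce coefficients mod 7: 2·t ≡ 2 (mod 7).
    The inverse of 2 mod 7 is 4 (since 2·4 = 8 = 1·7 + 1), so t ≡ 4·2 = 8 ≡ 1 (mod 7).
    Then x = 43 + 60·1 = 103, valid modulo lcm(60, 14) = 420: x ≡ 103 (mod 420).
Verify: 103 mod 10 = 3, 103 mod 12 = 7, 103 mod 14 = 5.

x ≡ 103 (mod 420).


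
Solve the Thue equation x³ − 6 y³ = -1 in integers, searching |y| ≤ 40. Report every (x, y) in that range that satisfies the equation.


The equation is x³ - 6y³ = -1. For fixed y, x³ = 6·y³ − 1, so a solution requires the RHS to be a perfect cube.
Strategy: iterate y from -40 to 40, compute RHS = 6·y³ − 1, and check whether it is a (positive or negative) perfect cube.
Check small values of y:
  y = 0: RHS = -1 = (-1)³ ⇒ x = -1 works.
  y = 1: RHS = 5 is not a perfect cube.
  y = -1: RHS = -7 is not a perfect cube.
  y = 2: RHS = 47 is not a perfect cube.
  y = -2: RHS = -49 is not a perfect cube.
  y = 3: RHS = 161 is not a perfect cube.
  y = -3: RHS = -163 is not a perfect cube.
Continuing the search up to |y| = 40 finds no further solutions beyond those listed.
Collected solutions: (-1, 0).

Solutions (with |y| ≤ 40): (-1, 0).


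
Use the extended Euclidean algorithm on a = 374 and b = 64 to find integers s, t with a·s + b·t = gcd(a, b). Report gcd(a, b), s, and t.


Euclidean algorithm on (374, 64) — divide until remainder is 0:
  374 = 5 · 64 + 54
  64 = 1 · 54 + 10
  54 = 5 · 10 + 4
  10 = 2 · 4 + 2
  4 = 2 · 2 + 0
gcd(374, 64) = 2.
Track Bezout coefficients alongside the remainders: start with r₀ = 374 = a·1 + b·0 (s = 1, t = 0) and r₁ = 64 = a·0 + b·1 (s = 0, t = 1); each new remainder r_{k+1} = r_{k-1} − q_k·r_k inherits s_{k+1} = s_{k-1} − q_k·s_k, t_{k+1} = t_{k-1} − q_k·t_k, so r_k = a·s_k + b·t_k at every step:
  q = 5: r = 54, s = 1 − 5·0 = 1, t = 0 − 5·1 = -5  (check: 374·1 + 64·(-5) = 54)
  q = 1: r = 10, s = 0 − 1·1 = -1, t = 1 − 1·(-5) = 6  (check: 374·(-1) + 64·6 = 10)
  q = 5: r = 4, s = 1 − 5·(-1) = 6, t = -5 − 5·6 = -35  (check: 374·6 + 64·(-35) = 4)
  q = 2: r = 2, s = -1 − 2·6 = -13, t = 6 − 2·(-35) = 76  (check: 374·(-13) + 64·76 = 2)
The row with r = 2 (the gcd) gives the Bezout coefficients s = -13, t = 76.
Result: 374 · (-13) + 64 · (76) = 2.

gcd(374, 64) = 2; s = -13, t = 76 (check: 374·(-13) + 64·76 = 2).


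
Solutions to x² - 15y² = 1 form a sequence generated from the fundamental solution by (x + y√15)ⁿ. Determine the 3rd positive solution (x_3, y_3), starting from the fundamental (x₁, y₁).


Step 1: Find the fundamental solution (x₁, y₁) of x² - 15y² = 1.
  Expand √15 as a continued fraction. a₀ = ⌊√15⌋ = 3; iterate m_{k+1} = d_k·a_k − m_k, d_{k+1} = (15 − m_{k+1}²)/d_k, a_{k+1} = ⌊(a₀ + m_{k+1})/d_{k+1}⌋ (starting m₀ = 0, d₀ = 1), with convergents p_k = a_k·p_{k-1} + p_{k-2}, q_k = a_k·q_{k-1} + q_{k-2} (p₋₁ = 1, q₋₁ = 0):
  k = 0: a₀ = 3; p₀/q₀ = 3/1; p₀² − 15·q₀² = 9 − 15 = -6.
  k = 1: m = 3, d = 6, a = ⌊(3 + 3)/6⌋ = 1; p/q = (1·3 + 1)/(1·1 + 0) = 4/1; p² − 15·q² = 16 − 15 = 1.
  The first convergent with p² − 15·q² = 1 gives the fundamental solution (x₁, y₁) = (4, 1).
Step 2: Apply the recurrence (x_{n+1}, y_{n+1}) = (x₁x_n + 15y₁y_n, x₁y_n + y₁x_n) repeatedly.
  From (x_1, y_1) = (4, 1): x_2 = 4·4 + 15·1·1 = 31; y_2 = 4·1 + 1·4 = 8.
  From (x_2, y_2) = (31, 8): x_3 = 4·31 + 15·1·8 = 244; y_3 = 4·8 + 1·31 = 63.
Step 3: Verify x_3² - 15·y_3² = 59536 - 59535 = 1 (should be 1). ✓

(x_1, y_1) = (4, 1); (x_3, y_3) = (244, 63).


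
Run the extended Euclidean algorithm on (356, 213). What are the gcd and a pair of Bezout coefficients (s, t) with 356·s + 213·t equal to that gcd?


Euclidean algorithm on (356, 213) — divide until remainder is 0:
  356 = 1 · 213 + 143
  213 = 1 · 143 + 70
  143 = 2 · 70 + 3
  70 = 23 · 3 + 1
  3 = 3 · 1 + 0
gcd(356, 213) = 1.
Track Bezout coefficients alongside the remainders: start with r₀ = 356 = a·1 + b·0 (s = 1, t = 0) and r₁ = 213 = a·0 + b·1 (s = 0, t = 1); each new remainder r_{k+1} = r_{k-1} − q_k·r_k inherits s_{k+1} = s_{k-1} − q_k·s_k, t_{k+1} = t_{k-1} − q_k·t_k, so r_k = a·s_k + b·t_k at every step:
  q = 1: r = 143, s = 1 − 1·0 = 1, t = 0 − 1·1 = -1  (check: 356·1 + 213·(-1) = 143)
  q = 1: r = 70, s = 0 − 1·1 = -1, t = 1 − 1·(-1) = 2  (check: 356·(-1) + 213·2 = 70)
  q = 2: r = 3, s = 1 − 2·(-1) = 3, t = -1 − 2·2 = -5  (check: 356·3 + 213·(-5) = 3)
  q = 23: r = 1, s = -1 − 23·3 = -70, t = 2 − 23·(-5) = 117  (check: 356·(-70) + 213·117 = 1)
The row with r = 1 (the gcd) gives the Bezout coefficients s = -70, t = 117.
Result: 356 · (-70) + 213 · (117) = 1.

gcd(356, 213) = 1; s = -70, t = 117 (check: 356·(-70) + 213·117 = 1).


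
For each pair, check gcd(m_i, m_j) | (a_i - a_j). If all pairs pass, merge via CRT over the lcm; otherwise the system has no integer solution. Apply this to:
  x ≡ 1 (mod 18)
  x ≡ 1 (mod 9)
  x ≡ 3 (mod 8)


Moduli 18, 9, 8 are not pairwise coprime, so CRT works modulo lcm(m_i) when all pairwise compatibility conditions hold.
Pairwise compatibility: gcd(m_i, m_j) must divide a_i - a_j for every pair.
Merge one congruence at a time:
  Start: x ≡ 1 (mod 18).
  Combine with x ≡ 1 (mod 9): gcd(18, 9) = 9; 1 - 1 = 0, which IS divisible by 9, so compatible.
    Write x = 1 + 18·t and substitute into x ≡ 1 (mod 9): 18·t ≡ 1 − 1 = 0 (mod 9).
    Divide the congruence (and modulus) by g = 9: 2·t ≡ 0 (mod 1).
    Modulo 1 every t works; take t = 0.
    Then x = 1 + 18·0 = 1, valid modulo lcm(18, 9) = 18: x ≡ 1 (mod 18).
  Combine with x ≡ 3 (mod 8): gcd(18, 8) = 2; 3 - 1 = 2, which IS divisible by 2, so compatible.
    Write x = 1 + 18·t and substitute into x ≡ 3 (mod 8): 18·t ≡ 3 − 1 = 2 (mod 8).
    Divide the congruence (and modulus) by g = 2: 9·t ≡ 1 (mod 4).
    Reduce coefficients mod 4: 1·t ≡ 1 (mod 4).
    So t ≡ 1 (mod 4).
    Then x = 1 + 18·1 = 19, valid modulo lcm(18, 8) = 72: x ≡ 19 (mod 72).
Verify: 19 mod 18 = 1, 19 mod 9 = 1, 19 mod 8 = 3.

x ≡ 19 (mod 72).


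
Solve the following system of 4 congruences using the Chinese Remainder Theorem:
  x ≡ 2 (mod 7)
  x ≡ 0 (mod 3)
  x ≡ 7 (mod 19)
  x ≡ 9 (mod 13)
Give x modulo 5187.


Product of moduli M = 7 · 3 · 19 · 13 = 5187.
Merge one congruence at a time:
  Start: x ≡ 2 (mod 7).
  Combine with x ≡ 0 (mod 3); new modulus lcm = 21.
    Write x = 2 + 7·t and substitute into x ≡ 0 (mod 3): 7·t ≡ 0 − 2 = -2 (mod 3).
    Reduce coefficients mod 3: 1·t ≡ 1 (mod 3).
    So t ≡ 1 (mod 3).
    Then x = 2 + 7·1 = 9, valid modulo lcm(7, 3) = 21: x ≡ 9 (mod 21).
  Combine with x ≡ 7 (mod 19); new modulus lcm = 399.
    Write x = 9 + 21·t and substitute into x ≡ 7 (mod 19): 21·t ≡ 7 − 9 = -2 (mod 19).
    Reduce coefficients mod 19: 2·t ≡ 17 (mod 19).
    The inverse of 2 mod 19 is 10 (since 2·10 = 20 = 1·19 + 1), so t ≡ 10·17 = 170 ≡ 18 (mod 19).
    Then x = 9 + 21·18 = 387, valid modulo lcm(21, 19) = 399: x ≡ 387 (mod 399).
  Combine with x ≡ 9 (mod 13); new modulus lcm = 5187.
    Write x = 387 + 399·t and substitute into x ≡ 9 (mod 13): 399·t ≡ 9 − 387 = -378 (mod 13).
    Reduce coefficients mod 13: 9·t ≡ 12 (mod 13).
    The inverse of 9 mod 13 is 3 (since 9·3 = 27 = 2·13 + 1), so t ≡ 3·12 = 36 ≡ 10 (mod 13).
    Then x = 387 + 399·10 = 4377, valid modulo lcm(399, 13) = 5187: x ≡ 4377 (mod 5187).
Verify against each original: 4377 mod 7 = 2, 4377 mod 3 = 0, 4377 mod 19 = 7, 4377 mod 13 = 9.

x ≡ 4377 (mod 5187).


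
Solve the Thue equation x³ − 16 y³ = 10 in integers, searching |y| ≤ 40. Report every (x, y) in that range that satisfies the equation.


The equation is x³ - 16y³ = 10. For fixed y, x³ = 16·y³ + 10, so a solution requires the RHS to be a perfect cube.
Strategy: iterate y from -40 to 40, compute RHS = 16·y³ + 10, and check whether it is a (positive or negative) perfect cube.
Check small values of y:
  y = 0: RHS = 10 is not a perfect cube.
  y = 1: RHS = 26 is not a perfect cube.
  y = -1: RHS = -6 is not a perfect cube.
  y = 2: RHS = 138 is not a perfect cube.
  y = -2: RHS = -118 is not a perfect cube.
  y = 3: RHS = 442 is not a perfect cube.
  y = -3: RHS = -422 is not a perfect cube.
Continuing the search up to |y| = 40 finds no solutions either.
No (x, y) in the scanned range satisfies the equation.

No integer solutions with |y| ≤ 40.


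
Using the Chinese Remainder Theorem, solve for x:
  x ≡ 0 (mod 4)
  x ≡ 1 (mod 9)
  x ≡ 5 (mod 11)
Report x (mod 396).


Moduli 4, 9, 11 are pairwise coprime; by CRT there is a unique solution modulo M = 4 · 9 · 11 = 396.
Solve pairwise, accumulating the modulus:
  Start with x ≡ 0 (mod 4).
  Combine with x ≡ 1 (mod 9): since gcd(4, 9) = 1, we get a unique residue mod 36.
    Write x = 0 + 4·t and substitute into x ≡ 1 (mod 9): 4·t ≡ 1 − 0 = 1 (mod 9).
    The inverse of 4 mod 9 is 7 (since 4·7 = 28 = 3·9 + 1), so t ≡ 7·1 = 7 ≡ 7 (mod 9).
    Then x = 0 + 4·7 = 28, valid modulo lcm(4, 9) = 36: x ≡ 28 (mod 36).
  Combine with x ≡ 5 (mod 11): since gcd(36, 11) = 1, we get a unique residue mod 396.
    Write x = 28 + 36·t and substitute into x ≡ 5 (mod 11): 36·t ≡ 5 − 28 = -23 (mod 11).
    Reduce coefficients mod 11: 3·t ≡ 10 (mod 11).
    The inverse of 3 mod 11 is 4 (since 3·4 = 12 = 1·11 + 1), so t ≡ 4·10 = 40 ≡ 7 (mod 11).
    Then x = 28 + 36·7 = 280, valid modulo lcm(36, 11) = 396: x ≡ 280 (mod 396).
Verify: 280 mod 4 = 0 ✓, 280 mod 9 = 1 ✓, 280 mod 11 = 5 ✓.

x ≡ 280 (mod 396).


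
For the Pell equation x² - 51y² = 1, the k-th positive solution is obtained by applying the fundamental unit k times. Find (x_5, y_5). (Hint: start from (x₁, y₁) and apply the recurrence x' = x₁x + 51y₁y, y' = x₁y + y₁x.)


Step 1: Find the fundamental solution (x₁, y₁) of x² - 51y² = 1.
  Expand √51 as a continued fraction. a₀ = ⌊√51⌋ = 7; iterate m_{k+1} = d_k·a_k − m_k, d_{k+1} = (51 − m_{k+1}²)/d_k, a_{k+1} = ⌊(a₀ + m_{k+1})/d_{k+1}⌋ (starting m₀ = 0, d₀ = 1), with convergents p_k = a_k·p_{k-1} + p_{k-2}, q_k = a_k·q_{k-1} + q_{k-2} (p₋₁ = 1, q₋₁ = 0):
  k = 0: a₀ = 7; p₀/q₀ = 7/1; p₀² − 51·q₀² = 49 − 51 = -2.
  k = 1: m = 7, d = 2, a = ⌊(7 + 7)/2⌋ = 7; p/q = (7·7 + 1)/(7·1 + 0) = 50/7; p² − 51·q² = 2500 − 2499 = 1.
  The first convergent with p² − 51·q² = 1 gives the fundamental solution (x₁, y₁) = (50, 7).
Step 2: Apply the recurrence (x_{n+1}, y_{n+1}) = (x₁x_n + 51y₁y_n, x₁y_n + y₁x_n) repeatedly.
  From (x_1, y_1) = (50, 7): x_2 = 50·50 + 51·7·7 = 4999; y_2 = 50·7 + 7·50 = 700.
  From (x_2, y_2) = (4999, 700): x_3 = 50·4999 + 51·7·700 = 499850; y_3 = 50·700 + 7·4999 = 69993.
  From (x_3, y_3) = (499850, 69993): x_4 = 50·499850 + 51·7·69993 = 49980001; y_4 = 50·69993 + 7·499850 = 6998600.
  From (x_4, y_4) = (49980001, 6998600): x_5 = 50·49980001 + 51·7·6998600 = 4997500250; y_5 = 50·6998600 + 7·49980001 = 699790007.
Step 3: Verify x_5² - 51·y_5² = 24975008748750062500 - 24975008748750062499 = 1 (should be 1). ✓

(x_1, y_1) = (50, 7); (x_5, y_5) = (4997500250, 699790007).


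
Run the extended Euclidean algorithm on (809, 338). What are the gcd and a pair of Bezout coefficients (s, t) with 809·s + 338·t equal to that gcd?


Euclidean algorithm on (809, 338) — divide until remainder is 0:
  809 = 2 · 338 + 133
  338 = 2 · 133 + 72
  133 = 1 · 72 + 61
  72 = 1 · 61 + 11
  61 = 5 · 11 + 6
  11 = 1 · 6 + 5
  6 = 1 · 5 + 1
  5 = 5 · 1 + 0
gcd(809, 338) = 1.
Track Bezout coefficients alongside the remainders: start with r₀ = 809 = a·1 + b·0 (s = 1, t = 0) and r₁ = 338 = a·0 + b·1 (s = 0, t = 1); each new remainder r_{k+1} = r_{k-1} − q_k·r_k inherits s_{k+1} = s_{k-1} − q_k·s_k, t_{k+1} = t_{k-1} − q_k·t_k, so r_k = a·s_k + b·t_k at every step:
  q = 2: r = 133, s = 1 − 2·0 = 1, t = 0 − 2·1 = -2  (check: 809·1 + 338·(-2) = 133)
  q = 2: r = 72, s = 0 − 2·1 = -2, t = 1 − 2·(-2) = 5  (check: 809·(-2) + 338·5 = 72)
  q = 1: r = 61, s = 1 − 1·(-2) = 3, t = -2 − 1·5 = -7  (check: 809·3 + 338·(-7) = 61)
  q = 1: r = 11, s = -2 − 1·3 = -5, t = 5 − 1·(-7) = 12  (check: 809·(-5) + 338·12 = 11)
  q = 5: r = 6, s = 3 − 5·(-5) = 28, t = -7 − 5·12 = -67  (check: 809·28 + 338·(-67) = 6)
  q = 1: r = 5, s = -5 − 1·28 = -33, t = 12 − 1·(-67) = 79  (check: 809·(-33) + 338·79 = 5)
  q = 1: r = 1, s = 28 − 1·(-33) = 61, t = -67 − 1·79 = -146  (check: 809·61 + 338·(-146) = 1)
The row with r = 1 (the gcd) gives the Bezout coefficients s = 61, t = -146.
Result: 809 · (61) + 338 · (-146) = 1.

gcd(809, 338) = 1; s = 61, t = -146 (check: 809·61 + 338·(-146) = 1).


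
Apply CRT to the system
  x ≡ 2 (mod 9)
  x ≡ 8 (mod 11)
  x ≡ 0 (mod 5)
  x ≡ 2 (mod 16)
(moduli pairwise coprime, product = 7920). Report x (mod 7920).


Product of moduli M = 9 · 11 · 5 · 16 = 7920.
Merge one congruence at a time:
  Start: x ≡ 2 (mod 9).
  Combine with x ≡ 8 (mod 11); new modulus lcm = 99.
    Write x = 2 + 9·t and substitute into x ≡ 8 (mod 11): 9·t ≡ 8 − 2 = 6 (mod 11).
    The inverse of 9 mod 11 is 5 (since 9·5 = 45 = 4·11 + 1), so t ≡ 5·6 = 30 ≡ 8 (mod 11).
    Then x = 2 + 9·8 = 74, valid modulo lcm(9, 11) = 99: x ≡ 74 (mod 99).
  Combine with x ≡ 0 (mod 5); new modulus lcm = 495.
    Write x = 74 + 99·t and substitute into x ≡ 0 (mod 5): 99·t ≡ 0 − 74 = -74 (mod 5).
    Reduce coefficients mod 5: 4·t ≡ 1 (mod 5).
    The inverse of 4 mod 5 is 4 (since 4·4 = 16 = 3·5 + 1), so t ≡ 4·1 = 4 ≡ 4 (mod 5).
    Then x = 74 + 99·4 = 470, valid modulo lcm(99, 5) = 495: x ≡ 470 (mod 495).
  Combine with x ≡ 2 (mod 16); new modulus lcm = 7920.
    Write x = 470 + 495·t and substitute into x ≡ 2 (mod 16): 495·t ≡ 2 − 470 = -468 (mod 16).
    Reduce coefficients mod 16: 15·t ≡ 12 (mod 16).
    The inverse of 15 mod 16 is 15 (since 15·15 = 225 = 14·16 + 1), so t ≡ 15·12 = 180 ≡ 4 (mod 16).
    Then x = 470 + 495·4 = 2450, valid modulo lcm(495, 16) = 7920: x ≡ 2450 (mod 7920).
Verify against each original: 2450 mod 9 = 2, 2450 mod 11 = 8, 2450 mod 5 = 0, 2450 mod 16 = 2.

x ≡ 2450 (mod 7920).


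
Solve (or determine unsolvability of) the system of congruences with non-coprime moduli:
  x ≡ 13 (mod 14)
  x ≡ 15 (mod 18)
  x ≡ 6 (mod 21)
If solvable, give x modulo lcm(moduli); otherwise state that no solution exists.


Moduli 14, 18, 21 are not pairwise coprime, so CRT works modulo lcm(m_i) when all pairwise compatibility conditions hold.
Pairwise compatibility: gcd(m_i, m_j) must divide a_i - a_j for every pair.
Merge one congruence at a time:
  Start: x ≡ 13 (mod 14).
  Combine with x ≡ 15 (mod 18): gcd(14, 18) = 2; 15 - 13 = 2, which IS divisible by 2, so compatible.
    Write x = 13 + 14·t and substitute into x ≡ 15 (mod 18): 14·t ≡ 15 − 13 = 2 (mod 18).
    Divide the congruence (and modulus) by g = 2: 7·t ≡ 1 (mod 9).
    The inverse of 7 mod 9 is 4 (since 7·4 = 28 = 3·9 + 1), so t ≡ 4·1 = 4 ≡ 4 (mod 9).
    Then x = 13 + 14·4 = 69, valid modulo lcm(14, 18) = 126: x ≡ 69 (mod 126).
  Combine with x ≡ 6 (mod 21): gcd(126, 21) = 21; 6 - 69 = -63, which IS divisible by 21, so compatible.
    Write x = 69 + 126·t and substitute into x ≡ 6 (mod 21): 126·t ≡ 6 − 69 = -63 (mod 21).
    Divide the congruence (and modulus) by g = 21: 6·t ≡ -3 (mod 1).
    Modulo 1 every t works; take t = 0.
    Then x = 69 + 126·0 = 69, valid modulo lcm(126, 21) = 126: x ≡ 69 (mod 126).
Verify: 69 mod 14 = 13, 69 mod 18 = 15, 69 mod 21 = 6.

x ≡ 69 (mod 126).


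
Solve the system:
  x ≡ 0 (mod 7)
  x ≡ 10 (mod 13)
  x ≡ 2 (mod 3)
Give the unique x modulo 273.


Moduli 7, 13, 3 are pairwise coprime; by CRT there is a unique solution modulo M = 7 · 13 · 3 = 273.
Solve pairwise, accumulating the modulus:
  Start with x ≡ 0 (mod 7).
  Combine with x ≡ 10 (mod 13): since gcd(7, 13) = 1, we get a unique residue mod 91.
    Write x = 0 + 7·t and substitute into x ≡ 10 (mod 13): 7·t ≡ 10 − 0 = 10 (mod 13).
    The inverse of 7 mod 13 is 2 (since 7·2 = 14 = 1·13 + 1), so t ≡ 2·10 = 20 ≡ 7 (mod 13).
    Then x = 0 + 7·7 = 49, valid modulo lcm(7, 13) = 91: x ≡ 49 (mod 91).
  Combine with x ≡ 2 (mod 3): since gcd(91, 3) = 1, we get a unique residue mod 273.
    Write x = 49 + 91·t and substitute into x ≡ 2 (mod 3): 91·t ≡ 2 − 49 = -47 (mod 3).
    Reduce coefficients mod 3: 1·t ≡ 1 (mod 3).
    So t ≡ 1 (mod 3).
    Then x = 49 + 91·1 = 140, valid modulo lcm(91, 3) = 273: x ≡ 140 (mod 273).
Verify: 140 mod 7 = 0 ✓, 140 mod 13 = 10 ✓, 140 mod 3 = 2 ✓.

x ≡ 140 (mod 273).


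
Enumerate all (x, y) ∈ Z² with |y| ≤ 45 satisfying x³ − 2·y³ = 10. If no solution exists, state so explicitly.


The equation is x³ - 2y³ = 10. For fixed y, x³ = 2·y³ + 10, so a solution requires the RHS to be a perfect cube.
Strategy: iterate y from -45 to 45, compute RHS = 2·y³ + 10, and check whether it is a (positive or negative) perfect cube.
Check small values of y:
  y = 0: RHS = 10 is not a perfect cube.
  y = 1: RHS = 12 is not a perfect cube.
  y = -1: RHS = 8 = (2)³ ⇒ x = 2 works.
  y = 2: RHS = 26 is not a perfect cube.
  y = -2: RHS = -6 is not a perfect cube.
  y = 3: RHS = 64 = (4)³ ⇒ x = 4 works.
  y = -3: RHS = -44 is not a perfect cube.
Continuing the search up to |y| = 45 finds no further solutions beyond those listed.
Collected solutions: (2, -1), (4, 3).

Solutions (with |y| ≤ 45): (2, -1), (4, 3).


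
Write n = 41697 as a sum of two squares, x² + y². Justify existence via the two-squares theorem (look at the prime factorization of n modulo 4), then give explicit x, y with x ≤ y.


Step 1: Factor n = 41697 = 3^2 · 41 · 113.
Step 2: Check the mod-4 condition on each prime factor: 3 ≡ 3 (mod 4), exponent 2 (must be even); 41 ≡ 1 (mod 4), exponent 1; 113 ≡ 1 (mod 4), exponent 1.
All primes ≡ 3 (mod 4) appear to even exponent (or don't appear), so by the two-squares theorem n IS expressible as a sum of two squares.
Step 3: Build a representation. Group n = k² · m with k = 3 and m = 41 · 113 = 4633 (a product of primes ≡ 1 (mod 4)); a representation of m scales to one of n via (k·x)² + (k·y)² = k²(x² + y²). Each prime p ≡ 1 (mod 4) is itself a sum of two squares; find a² by testing p − a² for a perfect square:
  41: 41 − 1² = 40, 41 − 2² = 37, 41 − 3² = 32, 41 − 4² = 25 = 5² ⇒ 41 = 4² + 5².
  113: 113 − 1² = 112, 113 − 2² = 109, 113 − 3² = 104, 113 − 4² = 97, 113 − 5² = 88, 113 − 6² = 77, 113 − 7² = 64 = 8² ⇒ 113 = 7² + 8².
  Combine using the Brahmagupta–Fibonacci identity (a² + b²)(c² + d²) = (ac − bd)² + (ad + bc)² = (ac + bd)² + (ad − bc)²:
  41 · 113 = 4633: from (4² + 5²)(7² + 8²), take (4·7 − 5·8, 4·8 + 5·7) = (28 − 40, 32 + 35) = (-12, 67); dropping signs (only squares matter) gives (12, 67); check 12² + 67² = 144 + 4489 = 4633 ✓.
  Scale by k = 3: (3·12, 3·67) = (36, 201).
Step 4: Order so x ≤ y and verify: 36² + 201² = 1296 + 40401 = 41697 = n. ✓

n = 41697 = 36² + 201² (one valid representation with x ≤ y).


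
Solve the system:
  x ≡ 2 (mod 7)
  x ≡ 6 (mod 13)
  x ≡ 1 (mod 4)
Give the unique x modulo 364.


Moduli 7, 13, 4 are pairwise coprime; by CRT there is a unique solution modulo M = 7 · 13 · 4 = 364.
Solve pairwise, accumulating the modulus:
  Start with x ≡ 2 (mod 7).
  Combine with x ≡ 6 (mod 13): since gcd(7, 13) = 1, we get a unique residue mod 91.
    Write x = 2 + 7·t and substitute into x ≡ 6 (mod 13): 7·t ≡ 6 − 2 = 4 (mod 13).
    The inverse of 7 mod 13 is 2 (since 7·2 = 14 = 1·13 + 1), so t ≡ 2·4 = 8 ≡ 8 (mod 13).
    Then x = 2 + 7·8 = 58, valid modulo lcm(7, 13) = 91: x ≡ 58 (mod 91).
  Combine with x ≡ 1 (mod 4): since gcd(91, 4) = 1, we get a unique residue mod 364.
    Write x = 58 + 91·t and substitute into x ≡ 1 (mod 4): 91·t ≡ 1 − 58 = -57 (mod 4).
    Reduce coefficients mod 4: 3·t ≡ 3 (mod 4).
    The inverse of 3 mod 4 is 3 (since 3·3 = 9 = 2·4 + 1), so t ≡ 3·3 = 9 ≡ 1 (mod 4).
    Then x = 58 + 91·1 = 149, valid modulo lcm(91, 4) = 364: x ≡ 149 (mod 364).
Verify: 149 mod 7 = 2 ✓, 149 mod 13 = 6 ✓, 149 mod 4 = 1 ✓.

x ≡ 149 (mod 364).


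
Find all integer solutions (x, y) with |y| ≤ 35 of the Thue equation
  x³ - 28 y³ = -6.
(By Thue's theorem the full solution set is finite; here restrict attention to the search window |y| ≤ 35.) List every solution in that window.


The equation is x³ - 28y³ = -6. For fixed y, x³ = 28·y³ − 6, so a solution requires the RHS to be a perfect cube.
Strategy: iterate y from -35 to 35, compute RHS = 28·y³ − 6, and check whether it is a (positive or negative) perfect cube.
Check small values of y:
  y = 0: RHS = -6 is not a perfect cube.
  y = 1: RHS = 22 is not a perfect cube.
  y = -1: RHS = -34 is not a perfect cube.
  y = 2: RHS = 218 is not a perfect cube.
  y = -2: RHS = -230 is not a perfect cube.
  y = 3: RHS = 750 is not a perfect cube.
  y = -3: RHS = -762 is not a perfect cube.
Continuing the search up to |y| = 35 finds no solutions either.
No (x, y) in the scanned range satisfies the equation.

No integer solutions with |y| ≤ 35.


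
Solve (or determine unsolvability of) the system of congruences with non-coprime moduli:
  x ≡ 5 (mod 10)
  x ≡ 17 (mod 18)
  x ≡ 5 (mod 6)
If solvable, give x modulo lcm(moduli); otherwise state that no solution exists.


Moduli 10, 18, 6 are not pairwise coprime, so CRT works modulo lcm(m_i) when all pairwise compatibility conditions hold.
Pairwise compatibility: gcd(m_i, m_j) must divide a_i - a_j for every pair.
Merge one congruence at a time:
  Start: x ≡ 5 (mod 10).
  Combine with x ≡ 17 (mod 18): gcd(10, 18) = 2; 17 - 5 = 12, which IS divisible by 2, so compatible.
    Write x = 5 + 10·t and substitute into x ≡ 17 (mod 18): 10·t ≡ 17 − 5 = 12 (mod 18).
    Divide the congruence (and modulus) by g = 2: 5·t ≡ 6 (mod 9).
    The inverse of 5 mod 9 is 2 (since 5·2 = 10 = 1·9 + 1), so t ≡ 2·6 = 12 ≡ 3 (mod 9).
    Then x = 5 + 10·3 = 35, valid modulo lcm(10, 18) = 90: x ≡ 35 (mod 90).
  Combine with x ≡ 5 (mod 6): gcd(90, 6) = 6; 5 - 35 = -30, which IS divisible by 6, so compatible.
    Write x = 35 + 90·t and substitute into x ≡ 5 (mod 6): 90·t ≡ 5 − 35 = -30 (mod 6).
    Divide the congruence (and modulus) by g = 6: 15·t ≡ -5 (mod 1).
    Modulo 1 every t works; take t = 0.
    Then x = 35 + 90·0 = 35, valid modulo lcm(90, 6) = 90: x ≡ 35 (mod 90).
Verify: 35 mod 10 = 5, 35 mod 18 = 17, 35 mod 6 = 5.

x ≡ 35 (mod 90).


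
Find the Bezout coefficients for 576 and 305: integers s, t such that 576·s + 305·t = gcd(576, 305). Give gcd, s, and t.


Euclidean algorithm on (576, 305) — divide until remainder is 0:
  576 = 1 · 305 + 271
  305 = 1 · 271 + 34
  271 = 7 · 34 + 33
  34 = 1 · 33 + 1
  33 = 33 · 1 + 0
gcd(576, 305) = 1.
Track Bezout coefficients alongside the remainders: start with r₀ = 576 = a·1 + b·0 (s = 1, t = 0) and r₁ = 305 = a·0 + b·1 (s = 0, t = 1); each new remainder r_{k+1} = r_{k-1} − q_k·r_k inherits s_{k+1} = s_{k-1} − q_k·s_k, t_{k+1} = t_{k-1} − q_k·t_k, so r_k = a·s_k + b·t_k at every step:
  q = 1: r = 271, s = 1 − 1·0 = 1, t = 0 − 1·1 = -1  (check: 576·1 + 305·(-1) = 271)
  q = 1: r = 34, s = 0 − 1·1 = -1, t = 1 − 1·(-1) = 2  (check: 576·(-1) + 305·2 = 34)
  q = 7: r = 33, s = 1 − 7·(-1) = 8, t = -1 − 7·2 = -15  (check: 576·8 + 305·(-15) = 33)
  q = 1: r = 1, s = -1 − 1·8 = -9, t = 2 − 1·(-15) = 17  (check: 576·(-9) + 305·17 = 1)
The row with r = 1 (the gcd) gives the Bezout coefficients s = -9, t = 17.
Result: 576 · (-9) + 305 · (17) = 1.

gcd(576, 305) = 1; s = -9, t = 17 (check: 576·(-9) + 305·17 = 1).


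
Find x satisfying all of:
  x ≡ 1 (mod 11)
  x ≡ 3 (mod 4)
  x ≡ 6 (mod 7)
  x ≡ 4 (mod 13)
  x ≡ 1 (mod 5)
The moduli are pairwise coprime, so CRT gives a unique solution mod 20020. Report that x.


Product of moduli M = 11 · 4 · 7 · 13 · 5 = 20020.
Merge one congruence at a time:
  Start: x ≡ 1 (mod 11).
  Combine with x ≡ 3 (mod 4); new modulus lcm = 44.
    Write x = 1 + 11·t and substitute into x ≡ 3 (mod 4): 11·t ≡ 3 − 1 = 2 (mod 4).
    Reduce coefficients mod 4: 3·t ≡ 2 (mod 4).
    The inverse of 3 mod 4 is 3 (since 3·3 = 9 = 2·4 + 1), so t ≡ 3·2 = 6 ≡ 2 (mod 4).
    Then x = 1 + 11·2 = 23, valid modulo lcm(11, 4) = 44: x ≡ 23 (mod 44).
  Combine with x ≡ 6 (mod 7); new modulus lcm = 308.
    Write x = 23 + 44·t and substitute into x ≡ 6 (mod 7): 44·t ≡ 6 − 23 = -17 (mod 7).
    Reduce coefficients mod 7: 2·t ≡ 4 (mod 7).
    The inverse of 2 mod 7 is 4 (since 2·4 = 8 = 1·7 + 1), so t ≡ 4·4 = 16 ≡ 2 (mod 7).
    Then x = 23 + 44·2 = 111, valid modulo lcm(44, 7) = 308: x ≡ 111 (mod 308).
  Combine with x ≡ 4 (mod 13); new modulus lcm = 4004.
    Write x = 111 + 308·t and substitute into x ≡ 4 (mod 13): 308·t ≡ 4 − 111 = -107 (mod 13).
    Reduce coefficients mod 13: 9·t ≡ 10 (mod 13).
    The inverse of 9 mod 13 is 3 (since 9·3 = 27 = 2·13 + 1), so t ≡ 3·10 = 30 ≡ 4 (mod 13).
    Then x = 111 + 308·4 = 1343, valid modulo lcm(308, 13) = 4004: x ≡ 1343 (mod 4004).
  Combine with x ≡ 1 (mod 5); new modulus lcm = 20020.
    Write x = 1343 + 4004·t and substitute into x ≡ 1 (mod 5): 4004·t ≡ 1 − 1343 = -1342 (mod 5).
    Reduce coefficients mod 5: 4·t ≡ 3 (mod 5).
    The inverse of 4 mod 5 is 4 (since 4·4 = 16 = 3·5 + 1), so t ≡ 4·3 = 12 ≡ 2 (mod 5).
    Then x = 1343 + 4004·2 = 9351, valid modulo lcm(4004, 5) = 20020: x ≡ 9351 (mod 20020).
Verify against each original: 9351 mod 11 = 1, 9351 mod 4 = 3, 9351 mod 7 = 6, 9351 mod 13 = 4, 9351 mod 5 = 1.

x ≡ 9351 (mod 20020).


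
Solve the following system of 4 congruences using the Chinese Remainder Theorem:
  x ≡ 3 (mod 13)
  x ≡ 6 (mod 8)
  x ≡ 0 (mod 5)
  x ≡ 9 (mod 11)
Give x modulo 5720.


Product of moduli M = 13 · 8 · 5 · 11 = 5720.
Merge one congruence at a time:
  Start: x ≡ 3 (mod 13).
  Combine with x ≡ 6 (mod 8); new modulus lcm = 104.
    Write x = 3 + 13·t and substitute into x ≡ 6 (mod 8): 13·t ≡ 6 − 3 = 3 (mod 8).
    Reduce coefficients mod 8: 5·t ≡ 3 (mod 8).
    The inverse of 5 mod 8 is 5 (since 5·5 = 25 = 3·8 + 1), so t ≡ 5·3 = 15 ≡ 7 (mod 8).
    Then x = 3 + 13·7 = 94, valid modulo lcm(13, 8) = 104: x ≡ 94 (mod 104).
  Combine with x ≡ 0 (mod 5); new modulus lcm = 520.
    Write x = 94 + 104·t and substitute into x ≡ 0 (mod 5): 104·t ≡ 0 − 94 = -94 (mod 5).
    Reduce coefficients mod 5: 4·t ≡ 1 (mod 5).
    The inverse of 4 mod 5 is 4 (since 4·4 = 16 = 3·5 + 1), so t ≡ 4·1 = 4 ≡ 4 (mod 5).
    Then x = 94 + 104·4 = 510, valid modulo lcm(104, 5) = 520: x ≡ 510 (mod 520).
  Combine with x ≡ 9 (mod 11); new modulus lcm = 5720.
    Write x = 510 + 520·t and substitute into x ≡ 9 (mod 11): 520·t ≡ 9 − 510 = -501 (mod 11).
    Reduce coefficients mod 11: 3·t ≡ 5 (mod 11).
    The inverse of 3 mod 11 is 4 (since 3·4 = 12 = 1·11 + 1), so t ≡ 4·5 = 20 ≡ 9 (mod 11).
    Then x = 510 + 520·9 = 5190, valid modulo lcm(520, 11) = 5720: x ≡ 5190 (mod 5720).
Verify against each original: 5190 mod 13 = 3, 5190 mod 8 = 6, 5190 mod 5 = 0, 5190 mod 11 = 9.

x ≡ 5190 (mod 5720).


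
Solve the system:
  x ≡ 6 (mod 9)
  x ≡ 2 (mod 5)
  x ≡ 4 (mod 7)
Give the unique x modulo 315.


Moduli 9, 5, 7 are pairwise coprime; by CRT there is a unique solution modulo M = 9 · 5 · 7 = 315.
Solve pairwise, accumulating the modulus:
  Start with x ≡ 6 (mod 9).
  Combine with x ≡ 2 (mod 5): since gcd(9, 5) = 1, we get a unique residue mod 45.
    Write x = 6 + 9·t and substitute into x ≡ 2 (mod 5): 9·t ≡ 2 − 6 = -4 (mod 5).
    Reduce coefficients mod 5: 4·t ≡ 1 (mod 5).
    The inverse of 4 mod 5 is 4 (since 4·4 = 16 = 3·5 + 1), so t ≡ 4·1 = 4 ≡ 4 (mod 5).
    Then x = 6 + 9·4 = 42, valid modulo lcm(9, 5) = 45: x ≡ 42 (mod 45).
  Combine with x ≡ 4 (mod 7): since gcd(45, 7) = 1, we get a unique residue mod 315.
    Write x = 42 + 45·t and substitute into x ≡ 4 (mod 7): 45·t ≡ 4 − 42 = -38 (mod 7).
    Reduce coefficients mod 7: 3·t ≡ 4 (mod 7).
    The inverse of 3 mod 7 is 5 (since 3·5 = 15 = 2·7 + 1), so t ≡ 5·4 = 20 ≡ 6 (mod 7).
    Then x = 42 + 45·6 = 312, valid modulo lcm(45, 7) = 315: x ≡ 312 (mod 315).
Verify: 312 mod 9 = 6 ✓, 312 mod 5 = 2 ✓, 312 mod 7 = 4 ✓.

x ≡ 312 (mod 315).


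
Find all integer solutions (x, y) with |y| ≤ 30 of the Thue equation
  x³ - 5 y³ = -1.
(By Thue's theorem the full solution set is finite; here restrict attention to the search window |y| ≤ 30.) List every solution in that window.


The equation is x³ - 5y³ = -1. For fixed y, x³ = 5·y³ − 1, so a solution requires the RHS to be a perfect cube.
Strategy: iterate y from -30 to 30, compute RHS = 5·y³ − 1, and check whether it is a (positive or negative) perfect cube.
Check small values of y:
  y = 0: RHS = -1 = (-1)³ ⇒ x = -1 works.
  y = 1: RHS = 4 is not a perfect cube.
  y = -1: RHS = -6 is not a perfect cube.
  y = 2: RHS = 39 is not a perfect cube.
  y = -2: RHS = -41 is not a perfect cube.
  y = 3: RHS = 134 is not a perfect cube.
  y = -3: RHS = -136 is not a perfect cube.
Continuing the search up to |y| = 30 finds no further solutions beyond those listed.
Collected solutions: (-1, 0).

Solutions (with |y| ≤ 30): (-1, 0).


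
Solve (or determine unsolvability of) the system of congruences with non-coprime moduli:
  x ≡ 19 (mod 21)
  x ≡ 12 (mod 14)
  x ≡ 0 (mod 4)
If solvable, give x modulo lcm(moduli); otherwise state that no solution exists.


Moduli 21, 14, 4 are not pairwise coprime, so CRT works modulo lcm(m_i) when all pairwise compatibility conditions hold.
Pairwise compatibility: gcd(m_i, m_j) must divide a_i - a_j for every pair.
Merge one congruence at a time:
  Start: x ≡ 19 (mod 21).
  Combine with x ≡ 12 (mod 14): gcd(21, 14) = 7; 12 - 19 = -7, which IS divisible by 7, so compatible.
    Write x = 19 + 21·t and substitute into x ≡ 12 (mod 14): 21·t ≡ 12 − 19 = -7 (mod 14).
    Divide the congruence (and modulus) by g = 7: 3·t ≡ -1 (mod 2).
    Reduce coefficients mod 2: 1·t ≡ 1 (mod 2).
    So t ≡ 1 (mod 2).
    Then x = 19 + 21·1 = 40, valid modulo lcm(21, 14) = 42: x ≡ 40 (mod 42).
  Combine with x ≡ 0 (mod 4): gcd(42, 4) = 2; 0 - 40 = -40, which IS divisible by 2, so compatible.
    Write x = 40 + 42·t and substitute into x ≡ 0 (mod 4): 42·t ≡ 0 − 40 = -40 (mod 4).
    Divide the congruence (and modulus) by g = 2: 21·t ≡ -20 (mod 2).
    Reduce coefficients mod 2: 1·t ≡ 0 (mod 2).
    So t ≡ 0 (mod 2).
    Then x = 40 + 42·0 = 40, valid modulo lcm(42, 4) = 84: x ≡ 40 (mod 84).
Verify: 40 mod 21 = 19, 40 mod 14 = 12, 40 mod 4 = 0.

x ≡ 40 (mod 84).


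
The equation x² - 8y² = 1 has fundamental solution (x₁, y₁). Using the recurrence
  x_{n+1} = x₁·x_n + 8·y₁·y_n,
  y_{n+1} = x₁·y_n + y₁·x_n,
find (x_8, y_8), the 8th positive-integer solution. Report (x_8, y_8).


Step 1: Find the fundamental solution (x₁, y₁) of x² - 8y² = 1.
  Expand √8 as a continued fraction. a₀ = ⌊√8⌋ = 2; iterate m_{k+1} = d_k·a_k − m_k, d_{k+1} = (8 − m_{k+1}²)/d_k, a_{k+1} = ⌊(a₀ + m_{k+1})/d_{k+1}⌋ (starting m₀ = 0, d₀ = 1), with convergents p_k = a_k·p_{k-1} + p_{k-2}, q_k = a_k·q_{k-1} + q_{k-2} (p₋₁ = 1, q₋₁ = 0):
  k = 0: a₀ = 2; p₀/q₀ = 2/1; p₀² − 8·q₀² = 4 − 8 = -4.
  k = 1: m = 2, d = 4, a = ⌊(2 + 2)/4⌋ = 1; p/q = (1·2 + 1)/(1·1 + 0) = 3/1; p² − 8·q² = 9 − 8 = 1.
  The first convergent with p² − 8·q² = 1 gives the fundamental solution (x₁, y₁) = (3, 1).
Step 2: Apply the recurrence (x_{n+1}, y_{n+1}) = (x₁x_n + 8y₁y_n, x₁y_n + y₁x_n) repeatedly.
  From (x_1, y_1) = (3, 1): x_2 = 3·3 + 8·1·1 = 17; y_2 = 3·1 + 1·3 = 6.
  From (x_2, y_2) = (17, 6): x_3 = 3·17 + 8·1·6 = 99; y_3 = 3·6 + 1·17 = 35.
  From (x_3, y_3) = (99, 35): x_4 = 3·99 + 8·1·35 = 577; y_4 = 3·35 + 1·99 = 204.
  From (x_4, y_4) = (577, 204): x_5 = 3·577 + 8·1·204 = 3363; y_5 = 3·204 + 1·577 = 1189.
  From (x_5, y_5) = (3363, 1189): x_6 = 3·3363 + 8·1·1189 = 19601; y_6 = 3·1189 + 1·3363 = 6930.
  From (x_6, y_6) = (19601, 6930): x_7 = 3·19601 + 8·1·6930 = 114243; y_7 = 3·6930 + 1·19601 = 40391.
  From (x_7, y_7) = (114243, 40391): x_8 = 3·114243 + 8·1·40391 = 665857; y_8 = 3·40391 + 1·114243 = 235416.
Step 3: Verify x_8² - 8·y_8² = 443365544449 - 443365544448 = 1 (should be 1). ✓

(x_1, y_1) = (3, 1); (x_8, y_8) = (665857, 235416).
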